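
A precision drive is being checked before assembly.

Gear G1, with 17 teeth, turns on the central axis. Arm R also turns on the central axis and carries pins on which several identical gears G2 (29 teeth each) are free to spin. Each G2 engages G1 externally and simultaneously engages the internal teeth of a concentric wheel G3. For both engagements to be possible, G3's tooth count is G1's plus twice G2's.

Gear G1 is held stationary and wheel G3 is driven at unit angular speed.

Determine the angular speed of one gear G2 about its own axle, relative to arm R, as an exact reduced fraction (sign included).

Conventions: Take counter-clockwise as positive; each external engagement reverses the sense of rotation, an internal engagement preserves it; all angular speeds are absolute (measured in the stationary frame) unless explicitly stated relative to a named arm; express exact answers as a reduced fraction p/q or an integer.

1275/2668

planetary set (17T centre, 29T on arm, 75T internal) — Willis relation
ring teeth: 17 + 2·29 = 75
17(ω_sun−ω_arm) = −75(ω_ring−ω_arm),  ω_sun = 0, ω_ring = 1
17(0−ω_arm) = −75(1−ω_arm)  ⇒  92·ω_arm = 75  ⇒  ω_arm = 75/92
sun–planet mesh: 17·(0−75/92) = −29·(ω_p−ω_arm)  ⇒  ω_p−ω_arm = 1275/2668
exact speed ratio = 1275/2668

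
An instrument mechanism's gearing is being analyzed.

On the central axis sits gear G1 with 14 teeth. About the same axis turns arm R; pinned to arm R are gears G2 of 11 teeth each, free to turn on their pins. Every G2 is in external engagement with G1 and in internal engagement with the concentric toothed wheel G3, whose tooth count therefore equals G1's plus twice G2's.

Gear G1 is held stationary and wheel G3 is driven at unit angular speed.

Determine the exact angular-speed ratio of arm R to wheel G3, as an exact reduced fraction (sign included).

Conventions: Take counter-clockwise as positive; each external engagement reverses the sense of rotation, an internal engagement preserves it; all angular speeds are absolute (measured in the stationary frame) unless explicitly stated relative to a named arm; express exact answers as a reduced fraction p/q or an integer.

18/25

planetary set (14T centre, 11T on arm, 36T internal) — Willis relation
ring teeth: 14 + 2·11 = 36
14(ω_sun−ω_arm) = −36(ω_ring−ω_arm),  ω_sun = 0, ω_ring = 1
14(0−ω_arm) = −36(1−ω_arm)  ⇒  50·ω_arm = 36  ⇒  ω_arm = 18/25
ω_out/ω_in = 18/25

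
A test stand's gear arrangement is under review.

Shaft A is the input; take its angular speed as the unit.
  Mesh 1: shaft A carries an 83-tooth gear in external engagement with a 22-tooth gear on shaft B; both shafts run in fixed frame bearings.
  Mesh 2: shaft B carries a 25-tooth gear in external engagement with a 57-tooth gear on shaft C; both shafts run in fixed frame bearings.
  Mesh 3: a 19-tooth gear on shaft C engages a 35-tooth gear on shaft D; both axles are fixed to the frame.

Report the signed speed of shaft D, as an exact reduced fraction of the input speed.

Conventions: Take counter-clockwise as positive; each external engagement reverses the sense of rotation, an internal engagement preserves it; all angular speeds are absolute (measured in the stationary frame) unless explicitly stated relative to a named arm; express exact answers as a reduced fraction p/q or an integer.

3-mesh fixed-axis compound train (all bearings frame-fixed)
mesh 1 [83T→22T]: |ω|/ω_in = 1×83/22 = 83/22, sense flips to −
mesh 2 [25T→57T]: |ω|/ω_in = (83/22)×25/57 = 2075/1254, sense flips to +
mesh 3 [19T→35T]: |ω|/ω_in = (2075/1254)×19/35 = 415/462, sense flips to −
signed output speed (× input speed) = -415/462

-415/462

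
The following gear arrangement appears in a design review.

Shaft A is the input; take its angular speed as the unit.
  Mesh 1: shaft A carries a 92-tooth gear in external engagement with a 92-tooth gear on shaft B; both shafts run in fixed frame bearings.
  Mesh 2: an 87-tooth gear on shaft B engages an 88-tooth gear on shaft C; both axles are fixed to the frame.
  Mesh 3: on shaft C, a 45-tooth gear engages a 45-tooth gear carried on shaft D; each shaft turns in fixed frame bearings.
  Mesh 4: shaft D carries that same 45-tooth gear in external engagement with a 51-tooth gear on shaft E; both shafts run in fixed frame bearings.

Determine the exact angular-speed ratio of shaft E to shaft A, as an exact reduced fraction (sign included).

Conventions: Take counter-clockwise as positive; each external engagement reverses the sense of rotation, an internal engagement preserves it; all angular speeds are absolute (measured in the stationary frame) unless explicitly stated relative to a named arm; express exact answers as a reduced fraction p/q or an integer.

class = fixed-axis compound train [4 meshes; 4 ratios multiply, 4 sense flips]
mesh 1 [92T→92T]: running ratio 1, sense −
mesh 2 [87T→88T]: running ratio 87/88, sense +
mesh 3 [45T→45T]: running ratio 87/88, sense −
mesh 4 [45T→51T]: running ratio 1305/1496, sense +
ω_out/ω_in = 1305/1496

1305/1496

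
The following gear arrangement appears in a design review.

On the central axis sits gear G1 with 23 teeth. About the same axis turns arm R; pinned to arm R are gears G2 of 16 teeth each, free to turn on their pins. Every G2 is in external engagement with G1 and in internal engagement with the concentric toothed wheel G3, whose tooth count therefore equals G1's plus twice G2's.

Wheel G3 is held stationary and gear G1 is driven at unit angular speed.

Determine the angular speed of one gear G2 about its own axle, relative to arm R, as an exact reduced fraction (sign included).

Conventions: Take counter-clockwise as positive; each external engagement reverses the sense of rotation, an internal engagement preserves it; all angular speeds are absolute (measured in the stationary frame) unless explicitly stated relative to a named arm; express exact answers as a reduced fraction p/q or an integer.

-1265/1248

topology: planetary set — G1 23T / G2 16T / G3 55T, arm = carrier (Willis)
ring teeth: 23 + 2·16 = 55
23(ω_sun−ω_arm) = −55(ω_ring−ω_arm),  ω_ring = 0, ω_sun = 1
23(1−ω_arm) = −55(0−ω_arm)  ⇒  78·ω_arm = 23  ⇒  ω_arm = 23/78
sun–planet mesh: 23·(1−23/78) = −16·(ω_p−ω_arm)  ⇒  ω_p−ω_arm = -1265/1248
exact speed ratio = -1265/1248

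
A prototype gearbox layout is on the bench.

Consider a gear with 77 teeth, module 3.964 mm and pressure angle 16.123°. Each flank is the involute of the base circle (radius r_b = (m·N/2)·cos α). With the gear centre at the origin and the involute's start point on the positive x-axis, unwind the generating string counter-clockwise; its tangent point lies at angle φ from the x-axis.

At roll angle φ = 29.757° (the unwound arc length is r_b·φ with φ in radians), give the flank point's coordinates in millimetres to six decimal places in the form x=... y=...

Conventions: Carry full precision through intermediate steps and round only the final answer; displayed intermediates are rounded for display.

class = single-mesh tooth geometry [base-circle involute, m = 3.964, 77T]
pitch radius r_p = m·N/2 = 3.964·77/2 = 152.614000
base radius r_b = r_p·cos α = 152.614000·cos 16.123° = 146.611349
roll angle φ = 29.757° = 0.51935763 rad
x = r_b·(cos φ + φ·sin φ) = 165.070758
y = r_b·(sin φ − φ·cos φ) = 6.663249

x=165.070758 y=6.663249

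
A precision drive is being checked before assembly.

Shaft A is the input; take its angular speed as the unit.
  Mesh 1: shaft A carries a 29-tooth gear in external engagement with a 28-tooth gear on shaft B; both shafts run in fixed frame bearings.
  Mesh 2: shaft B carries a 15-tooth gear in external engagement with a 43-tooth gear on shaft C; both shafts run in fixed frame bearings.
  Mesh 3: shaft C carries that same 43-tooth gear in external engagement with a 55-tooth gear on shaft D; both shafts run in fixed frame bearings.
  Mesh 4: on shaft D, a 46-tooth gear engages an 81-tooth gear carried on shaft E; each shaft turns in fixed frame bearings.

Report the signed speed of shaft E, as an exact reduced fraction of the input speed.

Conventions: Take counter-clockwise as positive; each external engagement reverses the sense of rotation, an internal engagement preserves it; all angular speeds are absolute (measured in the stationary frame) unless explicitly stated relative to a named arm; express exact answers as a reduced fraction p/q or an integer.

667/4158

4-mesh fixed-axis compound train (all bearings frame-fixed)
mesh 1 [29T→28T]: |ω|/ω_in = 1×29/28 = 29/28, sense flips to −
mesh 2 [15T→43T]: |ω|/ω_in = (29/28)×15/43 = 435/1204, sense flips to +
mesh 3 [43T→55T]: |ω|/ω_in = (435/1204)×43/55 = 87/308, sense flips to −
mesh 4 [46T→81T]: |ω|/ω_in = (87/308)×46/81 = 667/4158, sense flips to +
signed output speed (× input speed) = 667/4158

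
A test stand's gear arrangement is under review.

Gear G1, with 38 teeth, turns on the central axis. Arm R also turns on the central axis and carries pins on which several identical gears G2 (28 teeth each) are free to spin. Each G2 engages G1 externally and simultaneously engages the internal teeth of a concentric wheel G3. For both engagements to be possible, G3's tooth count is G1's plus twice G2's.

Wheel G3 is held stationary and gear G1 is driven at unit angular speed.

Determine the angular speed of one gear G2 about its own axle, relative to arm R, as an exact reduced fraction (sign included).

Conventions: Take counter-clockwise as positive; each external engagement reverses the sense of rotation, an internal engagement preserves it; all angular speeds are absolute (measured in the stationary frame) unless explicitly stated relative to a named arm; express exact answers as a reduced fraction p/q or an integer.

-893/924

planetary set (38T centre, 28T on arm, 94T internal) — Willis relation
ring teeth: 38 + 2·28 = 94
38(ω_sun−ω_arm) = −94(ω_ring−ω_arm),  ω_ring = 0, ω_sun = 1
38(1−ω_arm) = −94(0−ω_arm)  ⇒  132·ω_arm = 38  ⇒  ω_arm = 19/66
sun–planet mesh: 38·(1−19/66) = −28·(ω_p−ω_arm)  ⇒  ω_p−ω_arm = -893/924
exact speed ratio = -893/924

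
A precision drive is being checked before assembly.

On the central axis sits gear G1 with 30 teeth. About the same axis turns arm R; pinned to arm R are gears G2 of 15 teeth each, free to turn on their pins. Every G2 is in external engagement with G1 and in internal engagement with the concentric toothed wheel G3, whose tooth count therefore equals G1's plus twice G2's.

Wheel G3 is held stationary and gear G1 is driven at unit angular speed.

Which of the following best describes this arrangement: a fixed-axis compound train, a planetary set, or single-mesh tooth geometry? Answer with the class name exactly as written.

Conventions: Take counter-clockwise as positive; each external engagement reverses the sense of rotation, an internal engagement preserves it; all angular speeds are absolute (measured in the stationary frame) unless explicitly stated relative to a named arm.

planetary set

recognized (axles ride arm R): planetary set, 30/15/60 teeth
classification: planetary set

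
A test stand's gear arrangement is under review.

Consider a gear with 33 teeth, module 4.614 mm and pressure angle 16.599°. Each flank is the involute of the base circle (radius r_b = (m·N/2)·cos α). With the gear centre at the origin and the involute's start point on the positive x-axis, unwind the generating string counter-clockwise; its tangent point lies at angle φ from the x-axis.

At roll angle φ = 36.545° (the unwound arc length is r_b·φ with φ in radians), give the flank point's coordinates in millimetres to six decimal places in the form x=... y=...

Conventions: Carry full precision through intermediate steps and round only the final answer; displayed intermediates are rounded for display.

single-mesh involute tooth geometry (33T wheel at module 4.614)
pitch radius r_p = m·N/2 = 4.614·33/2 = 76.131000
base radius r_b = r_p·cos α = 76.131000·cos 16.599° = 72.958436
roll angle φ = 36.545° = 0.63783058 rad
x = r_b·(cos φ + φ·sin φ) = 86.323558
y = r_b·(sin φ − φ·cos φ) = 6.057564

x=86.323558 y=6.057564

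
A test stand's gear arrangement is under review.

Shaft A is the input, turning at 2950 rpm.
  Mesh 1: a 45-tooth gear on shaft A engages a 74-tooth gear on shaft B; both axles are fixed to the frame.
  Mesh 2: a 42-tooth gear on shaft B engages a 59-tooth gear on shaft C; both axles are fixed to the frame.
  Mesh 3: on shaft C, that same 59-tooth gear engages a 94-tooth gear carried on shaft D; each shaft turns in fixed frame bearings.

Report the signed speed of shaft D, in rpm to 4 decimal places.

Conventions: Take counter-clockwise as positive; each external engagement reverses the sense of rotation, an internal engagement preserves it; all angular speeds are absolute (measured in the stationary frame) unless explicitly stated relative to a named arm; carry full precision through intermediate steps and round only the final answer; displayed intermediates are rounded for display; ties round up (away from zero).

recognized (4 fixed axles, 3 meshes): fixed-axis compound train
mesh 1 [45T→74T]: ω = 2950.0000×45/74 = 1793.9189 rpm, sense flips to −
mesh 2 [42T→59T]: ω = 1793.9189×42/59 = 1277.0270 rpm, sense flips to +
mesh 3 [59T→94T]: ω = 1277.0270×59/94 = 801.5382 rpm, sense flips to −
signed output speed = -801.5382 rpm

-801.5382 rpm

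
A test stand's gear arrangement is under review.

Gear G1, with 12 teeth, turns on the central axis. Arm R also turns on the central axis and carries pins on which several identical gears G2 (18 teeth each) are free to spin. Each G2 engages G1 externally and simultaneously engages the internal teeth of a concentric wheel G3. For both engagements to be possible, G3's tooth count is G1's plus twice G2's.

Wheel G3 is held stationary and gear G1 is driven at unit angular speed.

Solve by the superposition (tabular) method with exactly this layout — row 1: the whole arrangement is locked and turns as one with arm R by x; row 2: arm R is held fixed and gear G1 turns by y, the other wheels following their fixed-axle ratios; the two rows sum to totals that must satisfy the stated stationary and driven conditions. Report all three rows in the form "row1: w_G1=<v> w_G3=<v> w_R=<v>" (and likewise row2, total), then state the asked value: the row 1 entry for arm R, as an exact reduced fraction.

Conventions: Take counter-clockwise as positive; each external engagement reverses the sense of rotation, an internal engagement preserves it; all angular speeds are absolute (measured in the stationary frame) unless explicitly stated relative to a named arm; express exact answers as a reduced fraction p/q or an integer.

topology: planetary set — G1 12T / G2 18T / G3 48T, arm = carrier (Willis)
row 1 (train locked, turned with arm): all members turn x
row 2 — arm fixed, fixed-axis ratios: sun y, ring −(12/48)·y, arm 0
boundary: total ω_ring = x − (12/48)·y = 0 and total ω_sun = x + y = 1  ⇒  y = 4/5, x = 1/5
row 2 ring = −(12/48)·4/5 = -1/5
totals (row 1 + row 2): sun 1/5 + 4/5 = 1, ring 1/5 + (-1/5) = 0, arm 1/5 + 0 = 1/5
asked cell (row1, arm) = 1/5

row1: w_G1=1/5 w_G3=1/5 w_R=1/5
row2: w_G1=4/5 w_G3=-1/5 w_R=0
total: w_G1=1 w_G3=0 w_R=1/5
asked value: 1/5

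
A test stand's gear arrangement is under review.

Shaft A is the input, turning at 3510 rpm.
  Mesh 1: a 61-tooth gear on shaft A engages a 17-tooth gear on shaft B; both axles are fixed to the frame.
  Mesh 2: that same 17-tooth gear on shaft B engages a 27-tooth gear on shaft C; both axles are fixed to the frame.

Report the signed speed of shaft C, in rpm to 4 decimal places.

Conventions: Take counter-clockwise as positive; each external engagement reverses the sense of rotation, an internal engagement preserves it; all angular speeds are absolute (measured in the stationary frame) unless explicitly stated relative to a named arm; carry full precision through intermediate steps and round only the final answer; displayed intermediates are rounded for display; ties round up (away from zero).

topology: fixed-axis compound train — 2 meshes, A→C
mesh 1 [61T→17T]: ω = 3510.0000×61/17 = 12594.7059 rpm, sense flips to −
mesh 2 [17T→27T]: ω = 12594.7059×17/27 = 7930.0000 rpm, sense flips to +
signed output speed = +7930.0000 rpm

+7930.0000 rpm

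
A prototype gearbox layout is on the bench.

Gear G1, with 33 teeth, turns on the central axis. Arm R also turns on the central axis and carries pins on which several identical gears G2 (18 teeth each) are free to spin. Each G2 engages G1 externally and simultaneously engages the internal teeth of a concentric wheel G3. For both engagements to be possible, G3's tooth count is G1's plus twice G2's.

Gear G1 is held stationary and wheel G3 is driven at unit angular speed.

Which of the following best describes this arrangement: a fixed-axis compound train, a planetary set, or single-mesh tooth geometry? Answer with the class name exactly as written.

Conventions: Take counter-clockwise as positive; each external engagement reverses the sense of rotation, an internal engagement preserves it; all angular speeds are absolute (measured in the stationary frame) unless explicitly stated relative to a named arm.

planetary set

planetary set (33T centre, 18T on arm, 69T internal) — Willis relation
classification: planetary set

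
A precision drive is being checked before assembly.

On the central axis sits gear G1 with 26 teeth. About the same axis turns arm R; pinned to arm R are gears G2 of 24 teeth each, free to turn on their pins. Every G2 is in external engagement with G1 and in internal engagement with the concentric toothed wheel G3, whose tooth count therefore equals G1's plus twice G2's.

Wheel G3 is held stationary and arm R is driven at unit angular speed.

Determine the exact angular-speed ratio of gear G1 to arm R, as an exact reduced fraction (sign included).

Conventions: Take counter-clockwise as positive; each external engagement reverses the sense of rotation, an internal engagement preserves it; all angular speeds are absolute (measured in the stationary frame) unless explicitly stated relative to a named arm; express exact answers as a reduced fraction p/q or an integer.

topology: planetary set — G1 26T / G2 24T / G3 74T, arm = carrier (Willis)
ring teeth: 26 + 2·24 = 74
26(ω_sun−ω_arm) = −74(ω_ring−ω_arm),  ω_ring = 0, ω_arm = 1
ω_sun = 1 − (74/26)(0−1) = 50/13
ω_out/ω_in = 50/13

50/13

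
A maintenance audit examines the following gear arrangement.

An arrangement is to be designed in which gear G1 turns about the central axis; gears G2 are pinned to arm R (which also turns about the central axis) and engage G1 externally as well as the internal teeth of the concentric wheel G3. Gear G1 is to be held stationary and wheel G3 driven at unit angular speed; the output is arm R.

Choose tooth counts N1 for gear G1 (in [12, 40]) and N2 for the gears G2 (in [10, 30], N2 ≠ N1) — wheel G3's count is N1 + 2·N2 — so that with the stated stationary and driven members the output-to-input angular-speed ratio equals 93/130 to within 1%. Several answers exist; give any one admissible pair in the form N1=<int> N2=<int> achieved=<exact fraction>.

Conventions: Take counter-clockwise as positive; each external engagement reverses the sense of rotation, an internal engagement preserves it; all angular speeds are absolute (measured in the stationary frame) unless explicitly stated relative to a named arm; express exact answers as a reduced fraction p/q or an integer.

class = planetary set [ratio 93/130 wanted; Willis about the carrier]
Willis with ω_sun = 0: ω_arm/ω_ring = N3/(N1+N3); set equal to 93/130  ⇒  N3/N1 = (93/130)/(1 − 93/130) = 93/37
N3 = N1 + 2·N2  ⇒  N2/N1 = (N3/N1 − 1)/2 = (93/37 − 1)/2 = 28/37
smallest multiple with N1 ≥ 12 and N2 ≥ 10: k = 1  ⇒  N1 = 1·37 = 37, N2 = 1·28 = 28 (N1 ≤ 40, N2 ≤ 30, N2 ≠ N1 ✓), N3 = 37 + 2·28 = 93
check: N3/(N1+N3) with N1 = 37, N3 = 93 gives 93/130; |achieved − target| = 0 ≤ 93/13000 ✓

N1=37 N2=28 achieved=93/130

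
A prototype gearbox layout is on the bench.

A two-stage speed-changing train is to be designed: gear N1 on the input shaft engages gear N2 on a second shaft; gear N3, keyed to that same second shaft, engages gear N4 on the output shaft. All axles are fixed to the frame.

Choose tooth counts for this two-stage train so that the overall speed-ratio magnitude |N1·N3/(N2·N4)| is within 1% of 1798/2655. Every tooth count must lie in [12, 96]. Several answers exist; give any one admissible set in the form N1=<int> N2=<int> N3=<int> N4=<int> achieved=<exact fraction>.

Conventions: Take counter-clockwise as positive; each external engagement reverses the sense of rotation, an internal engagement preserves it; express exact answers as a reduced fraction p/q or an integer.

topology: fixed-axis compound train — 2 stages, target 1798/2655
target = 1798/2655 in lowest terms: an exact hit needs N1·N3 = k·1798 and N2·N4 = k·2655 for one integer k, every count in [12, 96]; additionally prefer no 1:1 stage (N1 ≠ N2, N3 ≠ N4)
k = 1: N1·N3 = 1798 = 29·62, N2·N4 = 2655 = 45·59
achieved = 29·62/(45·59) = 1798/2655; |achieved − target| = 0 ≤ 899/132750 ✓

N1=29 N2=45 N3=62 N4=59 achieved=1798/2655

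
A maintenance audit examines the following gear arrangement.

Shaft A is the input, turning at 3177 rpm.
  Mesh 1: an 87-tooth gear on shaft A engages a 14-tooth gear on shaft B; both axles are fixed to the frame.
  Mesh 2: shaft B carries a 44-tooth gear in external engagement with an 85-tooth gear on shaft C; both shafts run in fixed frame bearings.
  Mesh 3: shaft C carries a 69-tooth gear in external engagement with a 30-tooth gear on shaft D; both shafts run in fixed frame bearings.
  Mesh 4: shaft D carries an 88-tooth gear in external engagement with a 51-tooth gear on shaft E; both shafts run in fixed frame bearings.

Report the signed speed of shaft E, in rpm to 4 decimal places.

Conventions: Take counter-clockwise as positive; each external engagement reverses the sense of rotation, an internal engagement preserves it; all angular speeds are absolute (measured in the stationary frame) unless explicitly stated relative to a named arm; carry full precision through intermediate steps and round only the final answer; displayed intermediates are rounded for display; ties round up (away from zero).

class = fixed-axis compound train [4 meshes; 4 ratios multiply, 4 sense flips]
mesh 1 [87T→14T]: ω = 3177.0000×87/14 = 19742.7857 rpm, sense flips to −
mesh 2 [44T→85T]: ω = 19742.7857×44/85 = 10219.7950 rpm, sense flips to +
mesh 3 [69T→30T]: ω = 10219.7950×69/30 = 23505.5284 rpm, sense flips to −
mesh 4 [88T→51T]: ω = 23505.5284×88/51 = 40558.5588 rpm, sense flips to +
signed output speed = +40558.5588 rpm

+40558.5588 rpm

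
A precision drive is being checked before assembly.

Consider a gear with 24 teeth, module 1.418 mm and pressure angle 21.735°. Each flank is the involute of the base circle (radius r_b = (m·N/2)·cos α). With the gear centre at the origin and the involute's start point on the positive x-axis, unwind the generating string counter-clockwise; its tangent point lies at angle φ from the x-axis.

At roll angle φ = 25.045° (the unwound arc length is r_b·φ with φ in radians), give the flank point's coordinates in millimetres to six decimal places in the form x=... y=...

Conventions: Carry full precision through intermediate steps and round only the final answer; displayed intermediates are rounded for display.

x=17.244970 y=0.431700

topology: single-mesh involute geometry — m = 1.418, N = 24
pitch radius r_p = m·N/2 = 1.418·24/2 = 17.016000
base radius r_b = r_p·cos α = 17.016000·cos 21.735° = 15.806274
roll angle φ = 25.045° = 0.43711771 rad
x = r_b·(cos φ + φ·sin φ) = 17.244970
y = r_b·(sin φ − φ·cos φ) = 0.431700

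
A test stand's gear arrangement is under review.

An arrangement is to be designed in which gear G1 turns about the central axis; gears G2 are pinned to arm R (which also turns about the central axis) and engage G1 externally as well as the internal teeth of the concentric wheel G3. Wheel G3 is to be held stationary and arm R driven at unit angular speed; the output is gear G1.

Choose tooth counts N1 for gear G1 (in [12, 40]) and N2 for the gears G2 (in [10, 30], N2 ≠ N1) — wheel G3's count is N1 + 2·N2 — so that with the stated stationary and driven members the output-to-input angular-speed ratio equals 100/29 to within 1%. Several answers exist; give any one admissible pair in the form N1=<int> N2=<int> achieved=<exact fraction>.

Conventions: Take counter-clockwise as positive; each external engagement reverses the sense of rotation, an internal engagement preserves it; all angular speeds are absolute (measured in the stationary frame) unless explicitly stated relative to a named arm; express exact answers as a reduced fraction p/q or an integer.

planetary set to be sized for 100/29 (Willis relation)
Willis with ω_ring = 0: ω_sun/ω_arm = (N1+N3)/N1; set equal to 100/29  ⇒  N3/N1 = 100/29 − 1 = 71/29
N3 = N1 + 2·N2  ⇒  N2/N1 = (N3/N1 − 1)/2 = (71/29 − 1)/2 = 21/29
smallest multiple with N1 ≥ 12 and N2 ≥ 10: k = 1  ⇒  N1 = 1·29 = 29, N2 = 1·21 = 21 (N1 ≤ 40, N2 ≤ 30, N2 ≠ N1 ✓), N3 = 29 + 2·21 = 71
check: (N1+N3)/N1 with N1 = 29, N3 = 71 gives 100/29; |achieved − target| = 0 ≤ 1/29 ✓

N1=29 N2=21 achieved=100/29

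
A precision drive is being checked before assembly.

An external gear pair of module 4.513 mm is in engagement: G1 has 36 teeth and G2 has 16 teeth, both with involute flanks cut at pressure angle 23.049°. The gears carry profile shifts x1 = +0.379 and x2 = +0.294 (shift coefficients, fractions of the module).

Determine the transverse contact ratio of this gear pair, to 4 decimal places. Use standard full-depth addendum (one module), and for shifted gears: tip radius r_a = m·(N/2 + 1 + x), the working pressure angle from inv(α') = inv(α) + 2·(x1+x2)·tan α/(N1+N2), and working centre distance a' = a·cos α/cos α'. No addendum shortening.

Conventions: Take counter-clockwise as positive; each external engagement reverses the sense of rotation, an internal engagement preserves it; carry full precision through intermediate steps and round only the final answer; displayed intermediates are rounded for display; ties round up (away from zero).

topology: single-mesh involute geometry — m = 4.513, 36T/16T pair
base radii: r_b1 = 74.749119, r_b2 = 33.221831
tip radii: r_a1 = 87.457427, r_a2 = 41.943822
inv(α') = inv(23.049°) + 2·(+0.379+0.294)·tan α/(36+16) = 0.03421705  ⇒  α' = 26.06486°
a' = a·cos α / cos α' = 117.3380·cos 23.049°/cos 26.06486° = 120.195128
action lengths: √(r_a1²−r_b1²) = 45.402321, √(r_a2²−r_b2²) = 25.604573
base pitch p_b = π·m·cos α = 13.046182
CR = (45.402321 + 25.604573 − 120.195128·sin 26.06486°)/13.046182 = 1.394627
contact ratio ≈ 1.3946

1.3946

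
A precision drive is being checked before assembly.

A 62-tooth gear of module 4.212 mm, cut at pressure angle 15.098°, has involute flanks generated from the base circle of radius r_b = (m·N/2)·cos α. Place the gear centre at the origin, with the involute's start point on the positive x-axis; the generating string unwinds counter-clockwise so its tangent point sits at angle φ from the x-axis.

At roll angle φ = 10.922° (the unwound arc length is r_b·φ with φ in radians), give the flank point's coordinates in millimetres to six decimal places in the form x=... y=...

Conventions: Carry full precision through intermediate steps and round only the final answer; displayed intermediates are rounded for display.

single-mesh involute tooth geometry (62T wheel at module 4.212)
pitch radius r_p = m·N/2 = 4.212·62/2 = 130.572000
base radius r_b = r_p·cos α = 130.572000·cos 15.098° = 126.064880
roll angle φ = 10.922° = 0.19062486 rad
x = r_b·(cos φ + φ·sin φ) = 128.334577
y = r_b·(sin φ − φ·cos φ) = 0.290023

x=128.334577 y=0.290023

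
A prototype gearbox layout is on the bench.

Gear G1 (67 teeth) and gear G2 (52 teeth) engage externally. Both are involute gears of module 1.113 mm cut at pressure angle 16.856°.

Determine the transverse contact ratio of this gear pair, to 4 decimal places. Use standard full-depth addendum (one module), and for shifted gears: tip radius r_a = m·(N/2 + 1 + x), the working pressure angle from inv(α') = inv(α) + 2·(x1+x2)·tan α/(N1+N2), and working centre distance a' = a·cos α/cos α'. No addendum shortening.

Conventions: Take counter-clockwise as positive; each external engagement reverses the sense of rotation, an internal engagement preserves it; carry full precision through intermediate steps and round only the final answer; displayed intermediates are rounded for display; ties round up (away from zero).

1.9854

topology: single-mesh involute geometry — m = 1.113, 67T/52T pair
base radii: r_b1 = 35.683586, r_b2 = 27.694724
tip radii: r_a1 = 38.398500, r_a2 = 30.051000
no profile shift: α' = α, a' = a
action lengths: √(r_a1²−r_b1²) = 14.181907, √(r_a2²−r_b2²) = 11.664686
base pitch p_b = π·m·cos α = 3.346367
CR = (14.181907 + 11.664686 − 66.223500·sin 16.85600°)/3.346367 = 1.985419
contact ratio ≈ 1.9854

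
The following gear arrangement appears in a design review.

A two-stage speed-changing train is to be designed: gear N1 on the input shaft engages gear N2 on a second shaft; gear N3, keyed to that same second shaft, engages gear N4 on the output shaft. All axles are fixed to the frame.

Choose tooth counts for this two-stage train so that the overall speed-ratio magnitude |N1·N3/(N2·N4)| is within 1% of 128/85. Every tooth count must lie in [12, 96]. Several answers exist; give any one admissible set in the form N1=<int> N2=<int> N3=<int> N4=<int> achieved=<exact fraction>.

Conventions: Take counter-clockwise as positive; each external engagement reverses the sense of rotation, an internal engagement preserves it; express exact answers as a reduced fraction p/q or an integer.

2-stage fixed-axis compound train for ratio 128/85
target = 128/85 in lowest terms: an exact hit needs N1·N3 = k·128 and N2·N4 = k·85 for one integer k, every count in [12, 96]; additionally prefer no 1:1 stage (N1 ≠ N2, N3 ≠ N4)
k = 1…2: no 1:1-free in-range split of k·128 and k·85 into factor pairs; take k = 3
k = 3: N1·N3 = 384 = 12·32, N2·N4 = 255 = 15·17
achieved = 12·32/(15·17) = 128/85; |achieved − target| = 0 ≤ 32/2125 ✓

N1=12 N2=15 N3=32 N4=17 achieved=128/85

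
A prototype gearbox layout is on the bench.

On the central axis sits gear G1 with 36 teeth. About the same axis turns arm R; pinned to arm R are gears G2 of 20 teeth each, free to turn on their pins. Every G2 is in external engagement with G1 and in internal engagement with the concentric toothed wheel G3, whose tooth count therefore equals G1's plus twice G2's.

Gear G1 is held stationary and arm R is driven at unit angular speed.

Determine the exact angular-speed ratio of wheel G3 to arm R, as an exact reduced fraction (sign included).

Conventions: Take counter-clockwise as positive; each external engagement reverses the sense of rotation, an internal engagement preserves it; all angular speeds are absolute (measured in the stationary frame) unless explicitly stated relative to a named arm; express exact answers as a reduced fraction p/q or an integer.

28/19

planetary set (36T centre, 20T on arm, 76T internal) — Willis relation
ring teeth: 36 + 2·20 = 76
36(ω_sun−ω_arm) = −76(ω_ring−ω_arm),  ω_sun = 0, ω_arm = 1
ω_ring = 1 − (36/76)(0−1) = 28/19
ω_out/ω_in = 28/19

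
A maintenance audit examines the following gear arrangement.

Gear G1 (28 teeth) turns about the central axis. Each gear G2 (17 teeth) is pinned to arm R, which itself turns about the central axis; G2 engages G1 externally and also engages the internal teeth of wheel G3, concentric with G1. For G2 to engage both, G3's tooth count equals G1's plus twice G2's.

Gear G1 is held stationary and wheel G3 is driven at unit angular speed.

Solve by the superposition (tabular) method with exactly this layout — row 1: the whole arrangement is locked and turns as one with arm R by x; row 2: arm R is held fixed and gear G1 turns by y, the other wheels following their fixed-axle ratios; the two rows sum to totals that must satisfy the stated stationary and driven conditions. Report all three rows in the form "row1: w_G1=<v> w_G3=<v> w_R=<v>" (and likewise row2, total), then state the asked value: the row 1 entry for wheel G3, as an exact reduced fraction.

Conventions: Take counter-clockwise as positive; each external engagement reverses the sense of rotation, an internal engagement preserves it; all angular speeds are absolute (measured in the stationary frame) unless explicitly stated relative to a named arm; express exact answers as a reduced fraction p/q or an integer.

recognized (axles ride arm R): planetary set, 28/17/62 teeth
row 1 (train locked, turned with arm): all members turn x
row 2 — arm fixed, fixed-axis ratios: sun y, ring −(28/62)·y, arm 0
boundary: total ω_sun = x + y = 0 and total ω_ring = x − (28/62)·y = 1  ⇒  y = -31/45, x = 31/45
row 2 ring = −(28/62)·(-31/45) = 14/45
totals (row 1 + row 2): sun 31/45 + (-31/45) = 0, ring 31/45 + 14/45 = 1, arm 31/45 + 0 = 31/45
asked cell (row1, ring) = 31/45

row1: w_G1=31/45 w_G3=31/45 w_R=31/45
row2: w_G1=-31/45 w_G3=14/45 w_R=0
total: w_G1=0 w_G3=1 w_R=31/45
asked value: 31/45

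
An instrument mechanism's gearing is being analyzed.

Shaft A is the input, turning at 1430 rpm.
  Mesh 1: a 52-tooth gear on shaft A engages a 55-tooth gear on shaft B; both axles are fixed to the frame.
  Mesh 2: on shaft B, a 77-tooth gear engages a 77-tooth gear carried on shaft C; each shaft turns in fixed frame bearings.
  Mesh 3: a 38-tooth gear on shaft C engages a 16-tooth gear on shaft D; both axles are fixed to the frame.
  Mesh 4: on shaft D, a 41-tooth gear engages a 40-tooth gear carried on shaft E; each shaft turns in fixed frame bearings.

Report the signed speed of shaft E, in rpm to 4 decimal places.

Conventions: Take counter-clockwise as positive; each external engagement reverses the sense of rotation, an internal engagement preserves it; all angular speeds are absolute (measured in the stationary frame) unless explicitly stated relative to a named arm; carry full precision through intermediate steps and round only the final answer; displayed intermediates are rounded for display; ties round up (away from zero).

recognized (5 fixed axles, 4 meshes): fixed-axis compound train
mesh 1 [52T→55T]: ω = 1430.0000×52/55 = 1352.0000 rpm, sense flips to −
mesh 2 [77T→77T]: ω = 1352.0000×77/77 = 1352.0000 rpm, sense flips to +
mesh 3 [38T→16T]: ω = 1352.0000×38/16 = 3211.0000 rpm, sense flips to −
mesh 4 [41T→40T]: ω = 3211.0000×41/40 = 3291.2750 rpm, sense flips to +
signed output speed = +3291.2750 rpm

+3291.2750 rpm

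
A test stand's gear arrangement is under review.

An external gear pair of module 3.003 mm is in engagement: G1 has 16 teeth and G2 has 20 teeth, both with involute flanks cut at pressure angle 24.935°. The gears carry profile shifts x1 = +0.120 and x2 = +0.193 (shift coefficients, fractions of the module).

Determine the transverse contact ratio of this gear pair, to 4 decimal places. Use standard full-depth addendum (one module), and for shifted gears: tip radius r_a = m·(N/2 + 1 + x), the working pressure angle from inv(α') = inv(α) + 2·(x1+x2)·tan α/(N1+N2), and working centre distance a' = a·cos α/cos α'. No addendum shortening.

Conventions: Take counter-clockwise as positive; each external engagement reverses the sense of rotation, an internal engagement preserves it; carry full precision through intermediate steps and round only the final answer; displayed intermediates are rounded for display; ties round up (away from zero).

topology: single-mesh involute geometry — m = 3.003, 16T/20T pair
base radii: r_b1 = 21.784642, r_b2 = 27.230803
tip radii: r_a1 = 27.387360, r_a2 = 33.612579
inv(α') = inv(24.935°) + 2·(+0.120+0.193)·tan α/(16+20) = 0.03781396  ⇒  α' = 26.89523°
a' = a·cos α / cos α' = 54.0540·cos 24.935°/cos 26.89523° = 54.960205
action lengths: √(r_a1²−r_b1²) = 16.598098, √(r_a2²−r_b2²) = 19.705046
base pitch p_b = π·m·cos α = 8.554809
CR = (16.598098 + 19.705046 − 54.960205·sin 26.89523°)/8.554809 = 1.337414
contact ratio ≈ 1.3374

1.3374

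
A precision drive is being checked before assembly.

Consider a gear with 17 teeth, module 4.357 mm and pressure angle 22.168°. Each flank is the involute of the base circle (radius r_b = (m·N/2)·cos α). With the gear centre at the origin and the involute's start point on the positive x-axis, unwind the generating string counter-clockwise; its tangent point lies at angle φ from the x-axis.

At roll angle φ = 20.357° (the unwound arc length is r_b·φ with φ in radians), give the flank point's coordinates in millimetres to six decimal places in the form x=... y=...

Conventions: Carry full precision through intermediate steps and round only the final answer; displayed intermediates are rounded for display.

x=36.393876 y=0.506309

topology: single-mesh involute geometry — m = 4.357, N = 17
pitch radius r_p = m·N/2 = 4.357·17/2 = 37.034500
base radius r_b = r_p·cos α = 37.034500·cos 22.168° = 34.296964
roll angle φ = 20.357° = 0.35529668 rad
x = r_b·(cos φ + φ·sin φ) = 36.393876
y = r_b·(sin φ − φ·cos φ) = 0.506309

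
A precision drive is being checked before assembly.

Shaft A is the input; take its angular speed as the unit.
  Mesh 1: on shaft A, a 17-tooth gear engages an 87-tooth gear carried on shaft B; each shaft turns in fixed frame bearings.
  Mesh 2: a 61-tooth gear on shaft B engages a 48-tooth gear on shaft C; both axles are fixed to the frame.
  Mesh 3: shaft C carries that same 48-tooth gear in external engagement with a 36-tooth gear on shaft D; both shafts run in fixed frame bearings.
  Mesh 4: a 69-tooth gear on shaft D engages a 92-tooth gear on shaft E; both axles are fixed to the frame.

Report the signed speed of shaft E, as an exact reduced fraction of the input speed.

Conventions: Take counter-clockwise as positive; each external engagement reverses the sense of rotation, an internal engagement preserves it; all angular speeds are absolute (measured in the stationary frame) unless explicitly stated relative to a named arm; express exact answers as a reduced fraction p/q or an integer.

4-mesh fixed-axis compound train (all bearings frame-fixed)
mesh 1 [17T→87T]: |ω|/ω_in = 1×17/87 = 17/87, sense flips to −
mesh 2 [61T→48T]: |ω|/ω_in = (17/87)×61/48 = 1037/4176, sense flips to +
mesh 3 [48T→36T]: |ω|/ω_in = (1037/4176)×48/36 = 1037/3132, sense flips to −
mesh 4 [69T→92T]: |ω|/ω_in = (1037/3132)×69/92 = 1037/4176, sense flips to +
signed output speed (× input speed) = 1037/4176

1037/4176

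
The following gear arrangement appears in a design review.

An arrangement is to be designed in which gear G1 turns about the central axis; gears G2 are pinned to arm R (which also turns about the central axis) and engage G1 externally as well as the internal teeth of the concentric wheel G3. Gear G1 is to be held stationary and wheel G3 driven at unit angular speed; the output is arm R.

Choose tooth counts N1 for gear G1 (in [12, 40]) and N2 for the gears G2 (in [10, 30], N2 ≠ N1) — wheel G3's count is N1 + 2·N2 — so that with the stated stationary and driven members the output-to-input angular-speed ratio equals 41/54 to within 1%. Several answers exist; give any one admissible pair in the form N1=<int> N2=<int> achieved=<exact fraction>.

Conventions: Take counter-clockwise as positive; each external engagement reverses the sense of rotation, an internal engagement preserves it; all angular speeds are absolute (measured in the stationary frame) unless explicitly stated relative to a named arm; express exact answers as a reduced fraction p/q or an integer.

N1=13 N2=14 achieved=41/54

topology: planetary set — design target 41/54, arm = carrier (Willis)
Willis with ω_sun = 0: ω_arm/ω_ring = N3/(N1+N3); set equal to 41/54  ⇒  N3/N1 = (41/54)/(1 − 41/54) = 41/13
N3 = N1 + 2·N2  ⇒  N2/N1 = (N3/N1 − 1)/2 = (41/13 − 1)/2 = 14/13
smallest multiple with N1 ≥ 12 and N2 ≥ 10: k = 1  ⇒  N1 = 1·13 = 13, N2 = 1·14 = 14 (N1 ≤ 40, N2 ≤ 30, N2 ≠ N1 ✓), N3 = 13 + 2·14 = 41
check: N3/(N1+N3) with N1 = 13, N3 = 41 gives 41/54; |achieved − target| = 0 ≤ 41/5400 ✓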